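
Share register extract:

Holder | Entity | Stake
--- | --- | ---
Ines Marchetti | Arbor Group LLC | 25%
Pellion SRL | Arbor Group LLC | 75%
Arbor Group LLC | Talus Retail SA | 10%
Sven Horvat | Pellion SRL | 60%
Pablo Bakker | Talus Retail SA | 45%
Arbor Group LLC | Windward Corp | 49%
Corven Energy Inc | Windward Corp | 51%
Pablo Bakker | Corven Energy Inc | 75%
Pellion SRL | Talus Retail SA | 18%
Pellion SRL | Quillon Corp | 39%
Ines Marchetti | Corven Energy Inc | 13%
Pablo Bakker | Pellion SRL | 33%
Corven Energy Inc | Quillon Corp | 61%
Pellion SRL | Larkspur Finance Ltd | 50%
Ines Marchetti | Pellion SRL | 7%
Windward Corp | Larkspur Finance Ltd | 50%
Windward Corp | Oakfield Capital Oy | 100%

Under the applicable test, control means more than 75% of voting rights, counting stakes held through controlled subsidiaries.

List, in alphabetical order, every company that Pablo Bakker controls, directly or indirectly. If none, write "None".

Pablo's largest direct stake is 75% in Corven, which does not meet the threshold.

None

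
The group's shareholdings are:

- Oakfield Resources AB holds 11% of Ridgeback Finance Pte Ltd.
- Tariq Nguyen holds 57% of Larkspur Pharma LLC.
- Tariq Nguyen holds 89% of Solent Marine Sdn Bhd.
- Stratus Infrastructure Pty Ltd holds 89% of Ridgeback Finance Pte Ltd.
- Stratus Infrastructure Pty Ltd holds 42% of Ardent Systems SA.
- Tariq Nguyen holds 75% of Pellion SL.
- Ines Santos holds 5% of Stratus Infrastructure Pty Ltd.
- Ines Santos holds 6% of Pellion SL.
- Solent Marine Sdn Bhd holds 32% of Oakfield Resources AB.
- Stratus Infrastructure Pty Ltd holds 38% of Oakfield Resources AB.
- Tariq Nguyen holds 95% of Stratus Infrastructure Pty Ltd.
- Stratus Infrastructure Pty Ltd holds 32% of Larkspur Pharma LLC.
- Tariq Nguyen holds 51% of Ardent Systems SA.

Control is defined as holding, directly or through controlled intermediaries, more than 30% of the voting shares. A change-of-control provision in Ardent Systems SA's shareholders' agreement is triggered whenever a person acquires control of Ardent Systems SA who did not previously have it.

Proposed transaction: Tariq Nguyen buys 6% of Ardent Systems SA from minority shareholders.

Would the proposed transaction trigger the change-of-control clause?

No

The purchase changes only Tariq's holdings, so Tariq is the only person who could newly come to control Ardent.
Tariq holds 95% of Stratus, so Tariq controls Stratus.
Stratus and Tariq together hold 42% + 51% = 93% of Ardent, so Tariq controls Ardent.
So Tariq already controls Ardent before the transaction.
After the purchase, Tariq's direct stake in Ardent rises to 51% + 6% = 57%.
Tariq controlled Ardent already, so this is not a new person acquiring control; every other person's position is unchanged or reduced.
No new person acquires control, so the clause is not triggered.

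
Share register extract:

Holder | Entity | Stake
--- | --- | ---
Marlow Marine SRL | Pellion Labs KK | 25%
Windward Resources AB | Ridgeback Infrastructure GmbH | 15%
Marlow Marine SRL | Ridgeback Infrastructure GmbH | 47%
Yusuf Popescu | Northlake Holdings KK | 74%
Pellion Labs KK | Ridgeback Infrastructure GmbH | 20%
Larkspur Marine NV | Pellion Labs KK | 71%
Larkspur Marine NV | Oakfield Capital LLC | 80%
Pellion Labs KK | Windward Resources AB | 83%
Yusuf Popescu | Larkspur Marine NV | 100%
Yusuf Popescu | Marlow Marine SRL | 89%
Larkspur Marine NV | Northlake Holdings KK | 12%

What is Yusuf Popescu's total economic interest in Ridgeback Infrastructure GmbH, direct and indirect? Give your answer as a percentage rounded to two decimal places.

Yusuf reaches Ridgeback along 5 paths.
Via Larkspur → Pellion → Windward: 100% × 71% × 83% × 15% = 8.8395%.
Via Marlow → Pellion → Windward: 89% × 25% × 83% × 15% = 2.770125%.
Via Larkspur → Pellion: 100% × 71% × 20% = 14.2%.
Via Marlow → Pellion: 89% × 25% × 20% = 4.45%.
Via Marlow: 89% × 47% = 41.83%.
Total: 8.8395% + 2.770125% + 14.2% + 4.45% + 41.83% = 72.089625%.
Rounded: 72.09%.

72.09%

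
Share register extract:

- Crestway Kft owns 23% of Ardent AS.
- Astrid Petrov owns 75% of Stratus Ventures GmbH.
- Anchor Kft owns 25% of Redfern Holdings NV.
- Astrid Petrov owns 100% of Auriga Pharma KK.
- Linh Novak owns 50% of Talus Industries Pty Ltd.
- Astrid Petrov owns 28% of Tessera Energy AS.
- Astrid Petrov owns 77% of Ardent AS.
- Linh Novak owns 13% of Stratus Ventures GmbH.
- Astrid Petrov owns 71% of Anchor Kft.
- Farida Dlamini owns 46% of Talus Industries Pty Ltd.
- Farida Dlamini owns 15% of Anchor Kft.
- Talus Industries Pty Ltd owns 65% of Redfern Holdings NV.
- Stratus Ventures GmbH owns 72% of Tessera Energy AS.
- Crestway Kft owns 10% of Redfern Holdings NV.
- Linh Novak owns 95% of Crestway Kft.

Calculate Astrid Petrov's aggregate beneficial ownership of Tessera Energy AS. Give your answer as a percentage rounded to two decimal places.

Astrid reaches Tessera along 2 paths.
Via Stratus: 75% × 72% = 54%.
Direct stake: 28% = 28%.
Total: 54% + 28% = 82%.
Rounded: 82.00%.

82.00%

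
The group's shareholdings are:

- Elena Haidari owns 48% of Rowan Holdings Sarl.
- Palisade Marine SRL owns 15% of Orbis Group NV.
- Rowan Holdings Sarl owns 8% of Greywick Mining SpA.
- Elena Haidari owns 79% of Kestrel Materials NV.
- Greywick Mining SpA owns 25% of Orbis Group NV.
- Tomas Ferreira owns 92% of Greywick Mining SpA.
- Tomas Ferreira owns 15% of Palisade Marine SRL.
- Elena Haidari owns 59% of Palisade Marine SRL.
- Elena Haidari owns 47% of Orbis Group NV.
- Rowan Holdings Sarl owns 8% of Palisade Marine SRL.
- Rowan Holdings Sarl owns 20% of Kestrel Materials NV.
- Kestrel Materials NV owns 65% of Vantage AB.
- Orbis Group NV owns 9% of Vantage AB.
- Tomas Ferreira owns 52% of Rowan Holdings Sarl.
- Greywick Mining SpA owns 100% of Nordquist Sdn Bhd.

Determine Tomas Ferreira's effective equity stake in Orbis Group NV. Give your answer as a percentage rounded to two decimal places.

Tomas reaches Orbis along 4 paths.
Via Greywick: 92% × 25% = 23%.
Via Rowan → Greywick: 52% × 8% × 25% = 1.04%.
Via Rowan → Palisade: 52% × 8% × 15% = 0.624%.
Via Palisade: 15% × 15% = 2.25%.
Total: 23% + 1.04% + 0.624% + 2.25% = 26.914%.
Rounded: 26.91%.

26.91%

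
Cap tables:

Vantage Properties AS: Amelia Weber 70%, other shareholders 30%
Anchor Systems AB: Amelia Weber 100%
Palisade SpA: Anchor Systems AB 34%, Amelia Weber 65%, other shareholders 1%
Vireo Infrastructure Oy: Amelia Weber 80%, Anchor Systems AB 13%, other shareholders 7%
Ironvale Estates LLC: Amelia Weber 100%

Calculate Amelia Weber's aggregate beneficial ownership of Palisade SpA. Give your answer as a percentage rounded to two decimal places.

99.00%

Amelia reaches Palisade along 2 paths.
Via Anchor: 100% × 34% = 34%.
Direct stake: 65% = 65%.
Total: 34% + 65% = 99%.
Rounded: 99.00%.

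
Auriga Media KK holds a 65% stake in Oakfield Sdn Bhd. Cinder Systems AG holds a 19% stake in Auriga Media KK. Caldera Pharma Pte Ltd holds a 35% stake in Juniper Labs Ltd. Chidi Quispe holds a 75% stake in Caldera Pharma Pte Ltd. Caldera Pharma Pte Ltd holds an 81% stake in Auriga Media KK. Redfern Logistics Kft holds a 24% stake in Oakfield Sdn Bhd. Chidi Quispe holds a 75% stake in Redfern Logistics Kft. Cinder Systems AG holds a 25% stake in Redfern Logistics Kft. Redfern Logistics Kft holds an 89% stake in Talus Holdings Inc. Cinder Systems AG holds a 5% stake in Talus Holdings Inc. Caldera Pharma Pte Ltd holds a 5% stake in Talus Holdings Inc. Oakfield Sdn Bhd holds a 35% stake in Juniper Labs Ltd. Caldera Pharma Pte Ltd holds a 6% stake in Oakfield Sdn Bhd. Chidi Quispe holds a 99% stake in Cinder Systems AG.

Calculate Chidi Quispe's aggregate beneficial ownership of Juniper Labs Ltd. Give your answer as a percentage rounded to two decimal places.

Chidi reaches Juniper along 6 paths.
Via Caldera: 75% × 35% = 26.25%.
Via Cinder → Redfern → Oakfield: 99% × 25% × 24% × 35% = 2.079%.
Via Redfern → Oakfield: 75% × 24% × 35% = 6.3%.
Via Caldera → Oakfield: 75% × 6% × 35% = 1.575%.
Via Caldera → Auriga → Oakfield: 75% × 81% × 65% × 35% = 13.820625%.
Via Cinder → Auriga → Oakfield: 99% × 19% × 65% × 35% = 4.279275%.
Total: 26.25% + 2.079% + 6.3% + 1.575% + 13.820625% + 4.279275% = 54.3039%.
Rounded: 54.30%.

54.30%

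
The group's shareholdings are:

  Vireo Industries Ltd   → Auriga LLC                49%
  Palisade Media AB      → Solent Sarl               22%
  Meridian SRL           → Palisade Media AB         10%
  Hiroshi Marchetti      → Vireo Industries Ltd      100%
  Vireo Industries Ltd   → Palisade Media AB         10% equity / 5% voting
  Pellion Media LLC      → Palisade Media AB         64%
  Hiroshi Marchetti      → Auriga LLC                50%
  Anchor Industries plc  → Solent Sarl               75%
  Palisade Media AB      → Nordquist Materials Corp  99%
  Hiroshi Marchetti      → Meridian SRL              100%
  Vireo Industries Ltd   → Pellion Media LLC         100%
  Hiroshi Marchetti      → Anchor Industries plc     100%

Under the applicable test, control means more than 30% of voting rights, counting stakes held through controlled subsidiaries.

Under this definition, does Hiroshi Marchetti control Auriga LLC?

Hiroshi holds 100% of Vireo, so Hiroshi controls Vireo.
Vireo and Hiroshi together hold 49% + 50% = 99% of Auriga, so Hiroshi controls Auriga.

Yes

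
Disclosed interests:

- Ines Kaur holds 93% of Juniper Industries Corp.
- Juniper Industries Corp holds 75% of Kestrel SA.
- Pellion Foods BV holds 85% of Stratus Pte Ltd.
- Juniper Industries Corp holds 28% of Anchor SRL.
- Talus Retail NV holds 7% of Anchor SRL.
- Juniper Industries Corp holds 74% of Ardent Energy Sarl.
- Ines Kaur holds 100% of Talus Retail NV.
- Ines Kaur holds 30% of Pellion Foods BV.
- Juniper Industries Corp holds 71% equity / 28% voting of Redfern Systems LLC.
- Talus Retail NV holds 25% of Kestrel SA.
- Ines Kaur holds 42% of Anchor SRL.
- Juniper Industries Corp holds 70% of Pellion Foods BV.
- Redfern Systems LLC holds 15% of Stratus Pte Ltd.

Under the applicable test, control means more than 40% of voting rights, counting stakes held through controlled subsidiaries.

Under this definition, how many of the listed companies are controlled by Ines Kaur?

Ines holds 93% of Juniper, so Ines controls Juniper.
Ines holds 100% of Talus, so Ines controls Talus.
Ines and Juniper together hold 30% + 70% = 100% of Pellion, so Ines controls Pellion.
Ines and Juniper and Talus together hold 42% + 28% + 7% = 77% of Anchor, so Ines controls Anchor.
Juniper and Talus together hold 75% + 25% = 100% of Kestrel, so Ines controls Kestrel.
Pellion holds 85% of Stratus, so Ines controls Stratus.
Juniper holds 74% of Ardent, so Ines controls Ardent.
No other company's threshold is met.
Ines controls 7 companies.

7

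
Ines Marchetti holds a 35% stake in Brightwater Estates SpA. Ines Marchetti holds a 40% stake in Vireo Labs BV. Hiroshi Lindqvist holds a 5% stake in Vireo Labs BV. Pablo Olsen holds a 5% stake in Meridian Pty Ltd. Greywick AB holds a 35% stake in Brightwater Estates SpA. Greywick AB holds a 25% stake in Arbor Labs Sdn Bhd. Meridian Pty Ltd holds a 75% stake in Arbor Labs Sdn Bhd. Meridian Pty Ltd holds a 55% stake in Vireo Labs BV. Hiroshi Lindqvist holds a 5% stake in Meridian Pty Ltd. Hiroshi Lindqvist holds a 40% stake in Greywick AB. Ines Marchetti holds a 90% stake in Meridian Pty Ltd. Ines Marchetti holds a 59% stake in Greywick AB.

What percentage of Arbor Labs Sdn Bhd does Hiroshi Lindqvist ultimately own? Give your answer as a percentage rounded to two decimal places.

13.75%

Hiroshi reaches Arbor along 2 paths.
Via Meridian: 5% × 75% = 3.75%.
Via Greywick: 40% × 25% = 10%.
Total: 3.75% + 10% = 13.75%.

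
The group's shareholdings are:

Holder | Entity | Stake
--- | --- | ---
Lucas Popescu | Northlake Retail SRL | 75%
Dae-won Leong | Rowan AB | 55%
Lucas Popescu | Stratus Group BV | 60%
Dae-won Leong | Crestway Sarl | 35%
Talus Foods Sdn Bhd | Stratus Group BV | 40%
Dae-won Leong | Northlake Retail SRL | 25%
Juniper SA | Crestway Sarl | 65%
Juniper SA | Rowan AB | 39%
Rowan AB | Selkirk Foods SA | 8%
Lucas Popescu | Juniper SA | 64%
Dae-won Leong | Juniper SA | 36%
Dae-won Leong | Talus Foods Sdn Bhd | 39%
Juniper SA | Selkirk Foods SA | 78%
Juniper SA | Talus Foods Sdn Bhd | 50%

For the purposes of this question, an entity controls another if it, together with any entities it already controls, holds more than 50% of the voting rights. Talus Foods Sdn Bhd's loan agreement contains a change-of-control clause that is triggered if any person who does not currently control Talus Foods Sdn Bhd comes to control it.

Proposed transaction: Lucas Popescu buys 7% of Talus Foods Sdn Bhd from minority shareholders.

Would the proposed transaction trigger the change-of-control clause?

Yes

The purchase changes only Lucas's holdings, so Lucas is the only person who could newly come to control Talus.
Lucas holds 64% of Juniper, so Lucas controls Juniper.
Lucas holds 75% of Northlake, so Lucas controls Northlake.
Juniper holds 65% of Crestway, so Lucas controls Crestway.
Lucas holds 60% of Stratus, so Lucas controls Stratus.
Juniper holds 78% of Selkirk, so Lucas controls Selkirk.
In Talus, Lucas's side holds only 50%, not > 50%.
So before the transaction, Lucas does not control Talus.
After the purchase, Lucas holds 7% of Talus directly.
Juniper and Lucas together hold 50% + 7% = 57% of Talus, so Lucas controls Talus.
Lucas did not control Talus before and does after, so the clause is triggered.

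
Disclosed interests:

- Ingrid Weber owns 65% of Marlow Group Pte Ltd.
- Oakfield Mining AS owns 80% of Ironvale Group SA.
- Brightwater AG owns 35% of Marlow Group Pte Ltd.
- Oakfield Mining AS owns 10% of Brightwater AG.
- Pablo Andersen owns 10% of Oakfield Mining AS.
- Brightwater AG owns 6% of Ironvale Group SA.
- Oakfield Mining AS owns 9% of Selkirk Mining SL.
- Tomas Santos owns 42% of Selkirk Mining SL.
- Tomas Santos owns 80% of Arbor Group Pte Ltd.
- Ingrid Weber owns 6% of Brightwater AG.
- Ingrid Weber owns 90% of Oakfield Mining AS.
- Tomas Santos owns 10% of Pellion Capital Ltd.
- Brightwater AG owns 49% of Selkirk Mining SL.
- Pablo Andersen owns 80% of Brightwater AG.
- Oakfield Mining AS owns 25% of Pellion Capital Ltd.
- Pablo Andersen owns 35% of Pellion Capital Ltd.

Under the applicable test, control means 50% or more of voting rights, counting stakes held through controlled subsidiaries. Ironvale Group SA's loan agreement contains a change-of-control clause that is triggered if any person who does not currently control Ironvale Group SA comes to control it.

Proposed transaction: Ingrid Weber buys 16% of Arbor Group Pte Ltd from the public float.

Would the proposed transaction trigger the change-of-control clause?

No

The purchase changes only Ingrid's holdings, so Ingrid is the only person who could newly come to control Ironvale.
Ingrid holds 90% of Oakfield, so Ingrid controls Oakfield.
Oakfield holds 80% of Ironvale, so Ingrid controls Ironvale.
So Ingrid already controls Ironvale before the transaction.
After the purchase, Ingrid holds 16% of Arbor directly.
Ingrid controlled Ironvale already, so this is not a new person acquiring control; every other person's position is unchanged or reduced.
No new person acquires control, so the clause is not triggered.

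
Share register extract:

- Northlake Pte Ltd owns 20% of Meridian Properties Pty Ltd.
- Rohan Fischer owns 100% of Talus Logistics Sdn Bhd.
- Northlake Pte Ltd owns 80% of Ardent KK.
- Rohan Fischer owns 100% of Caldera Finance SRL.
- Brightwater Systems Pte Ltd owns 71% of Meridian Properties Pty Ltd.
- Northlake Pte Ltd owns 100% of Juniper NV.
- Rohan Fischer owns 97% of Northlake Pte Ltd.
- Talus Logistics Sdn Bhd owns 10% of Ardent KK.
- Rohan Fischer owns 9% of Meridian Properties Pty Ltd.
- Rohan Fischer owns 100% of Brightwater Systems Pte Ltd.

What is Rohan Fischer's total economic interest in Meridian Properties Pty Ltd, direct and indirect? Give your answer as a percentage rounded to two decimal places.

99.40%

Rohan reaches Meridian along 3 paths.
Via Northlake: 97% × 20% = 19.4%.
Via Brightwater: 100% × 71% = 71%.
Direct stake: 9% = 9%.
Total: 19.4% + 71% + 9% = 99.4%.
Rounded: 99.40%.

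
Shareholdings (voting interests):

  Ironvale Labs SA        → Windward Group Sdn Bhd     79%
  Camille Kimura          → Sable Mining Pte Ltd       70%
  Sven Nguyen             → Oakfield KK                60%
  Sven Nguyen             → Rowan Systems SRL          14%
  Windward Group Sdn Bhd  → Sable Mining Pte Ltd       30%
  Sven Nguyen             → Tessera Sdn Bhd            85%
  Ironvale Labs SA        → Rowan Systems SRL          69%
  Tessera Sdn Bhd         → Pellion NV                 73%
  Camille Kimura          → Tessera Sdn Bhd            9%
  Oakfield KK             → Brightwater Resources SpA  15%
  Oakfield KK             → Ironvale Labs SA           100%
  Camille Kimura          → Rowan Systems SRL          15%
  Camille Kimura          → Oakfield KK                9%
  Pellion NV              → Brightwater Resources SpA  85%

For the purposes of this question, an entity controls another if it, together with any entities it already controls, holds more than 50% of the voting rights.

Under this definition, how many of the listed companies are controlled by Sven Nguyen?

Sven holds 85% of Tessera, so Sven controls Tessera.
Sven holds 60% of Oakfield, so Sven controls Oakfield.
Oakfield holds 100% of Ironvale, so Sven controls Ironvale.
Tessera holds 73% of Pellion, so Sven controls Pellion.
Pellion and Oakfield together hold 85% + 15% = 100% of Brightwater, so Sven controls Brightwater.
Ironvale and Sven together hold 69% + 14% = 83% of Rowan, so Sven controls Rowan.
Ironvale holds 79% of Windward, so Sven controls Windward.
No other company's threshold is met.
Sven controls 7 companies.

7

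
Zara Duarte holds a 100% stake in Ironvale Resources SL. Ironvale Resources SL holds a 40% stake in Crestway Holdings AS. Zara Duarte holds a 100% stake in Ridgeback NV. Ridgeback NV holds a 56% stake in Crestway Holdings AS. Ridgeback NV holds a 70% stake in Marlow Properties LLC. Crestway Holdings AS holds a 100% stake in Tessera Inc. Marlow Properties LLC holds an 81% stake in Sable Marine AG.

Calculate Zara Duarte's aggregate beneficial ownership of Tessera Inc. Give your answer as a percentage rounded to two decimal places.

Zara reaches Tessera along 2 paths.
Via Ridgeback → Crestway: 100% × 56% × 100% = 56%.
Via Ironvale → Crestway: 100% × 40% × 100% = 40%.
Total: 56% + 40% = 96%.
Rounded: 96.00%.

96.00%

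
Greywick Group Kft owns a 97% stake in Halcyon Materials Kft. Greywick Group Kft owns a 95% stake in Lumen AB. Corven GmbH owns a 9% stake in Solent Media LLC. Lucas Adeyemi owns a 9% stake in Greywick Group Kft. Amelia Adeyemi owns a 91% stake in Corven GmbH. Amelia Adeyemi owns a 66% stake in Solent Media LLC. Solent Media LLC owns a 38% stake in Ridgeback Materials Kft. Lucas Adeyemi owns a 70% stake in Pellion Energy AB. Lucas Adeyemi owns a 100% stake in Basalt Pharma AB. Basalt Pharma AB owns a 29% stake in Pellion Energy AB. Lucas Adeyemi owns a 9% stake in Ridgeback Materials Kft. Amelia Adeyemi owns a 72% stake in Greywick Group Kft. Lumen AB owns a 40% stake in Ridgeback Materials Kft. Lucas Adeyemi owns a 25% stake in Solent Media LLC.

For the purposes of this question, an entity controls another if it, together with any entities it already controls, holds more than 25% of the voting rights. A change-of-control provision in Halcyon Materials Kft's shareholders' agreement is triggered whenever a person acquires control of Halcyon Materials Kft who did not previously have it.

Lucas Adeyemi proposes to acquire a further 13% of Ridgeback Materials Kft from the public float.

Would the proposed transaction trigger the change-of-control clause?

The purchase changes only Lucas's holdings, so Lucas is the only person who could newly come to control Halcyon.
Lucas holds 100% of Basalt, so Lucas controls Basalt.
Lucas and Basalt together hold 70% + 29% = 99% of Pellion, so Lucas controls Pellion.
Neither Lucas nor any entity Lucas controls holds any voting interest in Halcyon.
So before the transaction, Lucas does not control Halcyon.
After the purchase, Lucas's direct stake in Ridgeback rises to 9% + 13% = 22%.
Lucas's side now holds 22% of Ridgeback, not > 25%, so Lucas still does not control Ridgeback.
After the transaction, neither Lucas nor any entity Lucas controls holds a voting interest in Halcyon, so Lucas still does not control it.
No new person acquires control, so the clause is not triggered.

No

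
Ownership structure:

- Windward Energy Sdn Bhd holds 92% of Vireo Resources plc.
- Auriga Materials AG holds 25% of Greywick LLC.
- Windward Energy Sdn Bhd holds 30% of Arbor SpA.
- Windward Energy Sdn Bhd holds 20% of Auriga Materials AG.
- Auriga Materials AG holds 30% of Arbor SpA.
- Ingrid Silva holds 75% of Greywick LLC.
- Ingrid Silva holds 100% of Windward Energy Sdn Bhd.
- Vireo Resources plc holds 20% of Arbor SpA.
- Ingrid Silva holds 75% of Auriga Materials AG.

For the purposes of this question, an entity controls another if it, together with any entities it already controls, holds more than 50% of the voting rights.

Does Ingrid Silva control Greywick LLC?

Ingrid holds 100% of Windward, so Ingrid controls Windward.
Windward and Ingrid together hold 20% + 75% = 95% of Auriga, so Ingrid controls Auriga.
Ingrid and Auriga together hold 75% + 25% = 100% of Greywick, so Ingrid controls Greywick.

Yes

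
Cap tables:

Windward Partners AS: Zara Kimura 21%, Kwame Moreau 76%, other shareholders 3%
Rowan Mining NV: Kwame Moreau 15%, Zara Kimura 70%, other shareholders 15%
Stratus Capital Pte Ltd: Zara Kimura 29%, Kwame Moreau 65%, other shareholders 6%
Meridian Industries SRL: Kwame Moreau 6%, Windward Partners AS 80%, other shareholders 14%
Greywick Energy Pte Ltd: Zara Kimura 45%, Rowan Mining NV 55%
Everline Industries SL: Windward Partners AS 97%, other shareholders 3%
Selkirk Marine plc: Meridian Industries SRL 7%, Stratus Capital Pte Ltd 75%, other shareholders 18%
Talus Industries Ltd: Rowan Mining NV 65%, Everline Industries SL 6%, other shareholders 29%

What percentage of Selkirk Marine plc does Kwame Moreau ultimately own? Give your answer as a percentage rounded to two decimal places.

53.43%

Kwame reaches Selkirk along 3 paths.
Via Meridian: 6% × 7% = 0.42%.
Via Windward → Meridian: 76% × 80% × 7% = 4.256%.
Via Stratus: 65% × 75% = 48.75%.
Total: 0.42% + 4.256% + 48.75% = 53.426%.
Rounded: 53.43%.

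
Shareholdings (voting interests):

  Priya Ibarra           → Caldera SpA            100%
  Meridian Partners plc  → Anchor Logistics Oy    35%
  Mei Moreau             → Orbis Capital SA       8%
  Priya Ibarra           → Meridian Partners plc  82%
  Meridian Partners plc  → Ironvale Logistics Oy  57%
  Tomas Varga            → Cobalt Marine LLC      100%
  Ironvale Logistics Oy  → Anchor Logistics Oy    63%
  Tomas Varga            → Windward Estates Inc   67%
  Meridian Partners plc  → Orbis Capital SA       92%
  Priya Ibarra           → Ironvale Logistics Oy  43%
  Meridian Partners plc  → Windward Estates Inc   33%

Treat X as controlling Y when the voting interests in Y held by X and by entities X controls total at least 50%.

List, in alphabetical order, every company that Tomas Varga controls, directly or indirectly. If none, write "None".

Tomas holds 67% of Windward, so Tomas controls Windward.
Tomas holds 100% of Cobalt, so Tomas controls Cobalt.
No other company's threshold is met.

Cobalt Marine LLC, Windward Estates Inc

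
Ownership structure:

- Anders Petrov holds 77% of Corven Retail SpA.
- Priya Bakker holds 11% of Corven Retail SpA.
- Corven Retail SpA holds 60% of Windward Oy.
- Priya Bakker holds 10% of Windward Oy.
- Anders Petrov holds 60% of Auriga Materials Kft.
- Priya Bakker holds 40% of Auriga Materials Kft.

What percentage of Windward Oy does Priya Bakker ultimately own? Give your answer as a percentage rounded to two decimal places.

Priya reaches Windward along 2 paths.
Direct stake: 10% = 10%.
Via Corven: 11% × 60% = 6.6%.
Total: 10% + 6.6% = 16.6%.
Rounded: 16.60%.

16.60%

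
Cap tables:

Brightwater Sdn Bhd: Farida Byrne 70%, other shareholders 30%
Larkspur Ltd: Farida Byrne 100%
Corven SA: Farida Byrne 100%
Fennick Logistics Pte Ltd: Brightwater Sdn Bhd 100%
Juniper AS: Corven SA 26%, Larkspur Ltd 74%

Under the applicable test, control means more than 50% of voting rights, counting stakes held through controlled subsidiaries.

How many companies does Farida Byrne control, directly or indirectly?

5

Farida holds 70% of Brightwater, so Farida controls Brightwater.
Farida holds 100% of Larkspur, so Farida controls Larkspur.
Farida holds 100% of Corven, so Farida controls Corven.
Brightwater holds 100% of Fennick, so Farida controls Fennick.
Corven and Larkspur together hold 26% + 74% = 100% of Juniper, so Farida controls Juniper.
Farida controls 5 companies.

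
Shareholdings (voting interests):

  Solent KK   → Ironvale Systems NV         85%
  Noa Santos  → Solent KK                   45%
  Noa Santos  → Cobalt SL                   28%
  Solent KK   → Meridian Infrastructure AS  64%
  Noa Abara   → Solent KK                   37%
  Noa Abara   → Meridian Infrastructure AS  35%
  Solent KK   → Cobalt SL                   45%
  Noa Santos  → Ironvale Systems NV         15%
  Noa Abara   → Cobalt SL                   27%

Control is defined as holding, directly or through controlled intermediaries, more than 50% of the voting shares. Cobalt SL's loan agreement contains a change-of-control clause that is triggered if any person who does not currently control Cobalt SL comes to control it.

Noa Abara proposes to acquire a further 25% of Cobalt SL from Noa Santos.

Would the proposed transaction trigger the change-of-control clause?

The purchase adds only to Noa Abara's holdings (Noa Santos's stake shrinks), so Noa Abara is the only person who could newly come to control Cobalt.
Noa Abara's largest direct stake is 37% in Solent, which does not meet the threshold, so Noa Abara controls no company.
In Cobalt, Noa Abara's side holds only 27%, not > 50%.
So before the transaction, Noa Abara does not control Cobalt.
After the purchase, Noa Abara's direct stake in Cobalt rises to 27% + 25% = 52%, and Noa Santos's stake falls to 3%.
Noa Abara holds 52% of Cobalt, so Noa Abara controls Cobalt.
Noa Abara did not control Cobalt before and does after, so the clause is triggered.

Yes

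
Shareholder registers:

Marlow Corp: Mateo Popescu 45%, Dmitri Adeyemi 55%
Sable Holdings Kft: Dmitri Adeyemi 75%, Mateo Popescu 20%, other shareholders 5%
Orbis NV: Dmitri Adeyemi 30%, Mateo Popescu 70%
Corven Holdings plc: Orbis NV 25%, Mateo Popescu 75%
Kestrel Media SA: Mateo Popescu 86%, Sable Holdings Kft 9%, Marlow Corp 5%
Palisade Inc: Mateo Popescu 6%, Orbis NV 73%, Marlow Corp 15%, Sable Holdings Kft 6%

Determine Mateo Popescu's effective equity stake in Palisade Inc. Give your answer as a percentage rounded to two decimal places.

65.05%

Mateo reaches Palisade along 4 paths.
Direct stake: 6% = 6%.
Via Orbis: 70% × 73% = 51.1%.
Via Marlow: 45% × 15% = 6.75%.
Via Sable: 20% × 6% = 1.2%.
Total: 6% + 51.1% + 6.75% + 1.2% = 65.05%.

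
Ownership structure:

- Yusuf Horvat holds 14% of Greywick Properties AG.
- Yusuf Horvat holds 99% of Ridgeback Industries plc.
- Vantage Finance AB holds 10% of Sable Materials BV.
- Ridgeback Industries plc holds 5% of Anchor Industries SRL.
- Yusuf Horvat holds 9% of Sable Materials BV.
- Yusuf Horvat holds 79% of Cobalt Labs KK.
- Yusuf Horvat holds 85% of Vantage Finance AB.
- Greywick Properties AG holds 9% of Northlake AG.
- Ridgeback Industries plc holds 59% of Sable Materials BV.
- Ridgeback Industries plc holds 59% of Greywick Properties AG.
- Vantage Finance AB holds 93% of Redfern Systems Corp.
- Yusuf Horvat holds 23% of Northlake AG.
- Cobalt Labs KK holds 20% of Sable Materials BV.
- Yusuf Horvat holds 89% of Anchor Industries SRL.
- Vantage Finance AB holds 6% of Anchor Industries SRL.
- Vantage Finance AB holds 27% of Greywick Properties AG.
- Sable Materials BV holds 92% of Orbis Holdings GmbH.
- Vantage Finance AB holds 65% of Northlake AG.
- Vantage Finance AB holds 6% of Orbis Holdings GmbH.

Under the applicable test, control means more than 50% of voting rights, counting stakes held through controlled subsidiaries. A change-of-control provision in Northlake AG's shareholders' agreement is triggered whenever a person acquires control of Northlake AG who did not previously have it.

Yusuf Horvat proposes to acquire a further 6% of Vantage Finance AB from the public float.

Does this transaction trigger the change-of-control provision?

No

The purchase changes only Yusuf's holdings, so Yusuf is the only person who could newly come to control Northlake.
Yusuf holds 85% of Vantage, so Yusuf controls Vantage.
Yusuf holds 99% of Ridgeback, so Yusuf controls Ridgeback.
Ridgeback and Vantage and Yusuf together hold 59% + 27% + 14% = 100% of Greywick, so Yusuf controls Greywick.
Yusuf and Greywick and Vantage together hold 23% + 9% + 65% = 97% of Northlake, so Yusuf controls Northlake.
So Yusuf already controls Northlake before the transaction.
After the purchase, Yusuf's direct stake in Vantage rises to 85% + 6% = 91%.
Yusuf controlled Northlake already, so this is not a new person acquiring control; every other person's position is unchanged or reduced.
No new person acquires control, so the clause is not triggered.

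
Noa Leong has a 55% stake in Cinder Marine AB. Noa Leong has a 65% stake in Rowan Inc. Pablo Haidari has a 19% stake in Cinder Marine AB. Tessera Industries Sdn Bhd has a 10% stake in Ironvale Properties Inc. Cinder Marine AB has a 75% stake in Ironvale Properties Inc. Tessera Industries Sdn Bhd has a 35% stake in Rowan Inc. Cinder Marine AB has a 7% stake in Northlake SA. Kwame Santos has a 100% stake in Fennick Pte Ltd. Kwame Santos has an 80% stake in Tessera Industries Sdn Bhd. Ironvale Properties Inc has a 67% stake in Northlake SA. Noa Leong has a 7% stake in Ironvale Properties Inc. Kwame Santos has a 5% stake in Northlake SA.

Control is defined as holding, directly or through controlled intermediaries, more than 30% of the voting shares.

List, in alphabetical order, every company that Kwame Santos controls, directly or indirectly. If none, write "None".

Kwame holds 100% of Fennick, so Kwame controls Fennick.
Kwame holds 80% of Tessera, so Kwame controls Tessera.
Tessera holds 35% of Rowan, so Kwame controls Rowan.
No other company's threshold is met.

Fennick Pte Ltd, Rowan Inc, Tessera Industries Sdn Bhd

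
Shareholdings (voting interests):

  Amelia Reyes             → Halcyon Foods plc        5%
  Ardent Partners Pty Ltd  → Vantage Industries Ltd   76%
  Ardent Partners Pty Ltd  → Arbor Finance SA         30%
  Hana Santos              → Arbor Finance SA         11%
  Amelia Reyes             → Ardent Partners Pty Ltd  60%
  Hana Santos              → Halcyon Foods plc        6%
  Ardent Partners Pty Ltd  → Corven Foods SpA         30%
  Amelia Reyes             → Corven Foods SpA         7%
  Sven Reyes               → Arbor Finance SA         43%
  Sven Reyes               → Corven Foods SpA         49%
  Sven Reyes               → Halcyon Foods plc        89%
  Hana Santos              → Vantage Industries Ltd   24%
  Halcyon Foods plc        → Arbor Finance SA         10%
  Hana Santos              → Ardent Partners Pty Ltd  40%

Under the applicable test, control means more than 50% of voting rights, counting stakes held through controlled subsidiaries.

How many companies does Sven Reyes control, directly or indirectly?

Sven holds 89% of Halcyon, so Sven controls Halcyon.
Sven and Halcyon together hold 43% + 10% = 53% of Arbor, so Sven controls Arbor.
No other company's threshold is met.
Sven controls 2 companies.

2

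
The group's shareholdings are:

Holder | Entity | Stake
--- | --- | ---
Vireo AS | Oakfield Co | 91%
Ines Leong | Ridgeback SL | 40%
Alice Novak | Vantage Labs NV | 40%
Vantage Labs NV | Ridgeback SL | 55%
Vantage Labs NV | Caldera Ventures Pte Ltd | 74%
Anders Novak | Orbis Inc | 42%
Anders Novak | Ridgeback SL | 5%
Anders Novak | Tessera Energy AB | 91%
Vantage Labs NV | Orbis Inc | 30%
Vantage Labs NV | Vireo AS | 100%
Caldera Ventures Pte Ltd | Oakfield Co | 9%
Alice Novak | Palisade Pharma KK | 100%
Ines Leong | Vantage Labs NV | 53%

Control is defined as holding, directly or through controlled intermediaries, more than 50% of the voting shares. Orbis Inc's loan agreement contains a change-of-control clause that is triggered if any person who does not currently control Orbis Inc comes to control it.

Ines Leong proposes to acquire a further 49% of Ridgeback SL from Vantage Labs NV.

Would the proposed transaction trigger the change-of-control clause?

No

The purchase adds only to Ines's holdings (Vantage's stake shrinks), so Ines is the only person who could newly come to control Orbis.
Ines holds 53% of Vantage, so Ines controls Vantage.
Vantage and Ines together hold 55% + 40% = 95% of Ridgeback, so Ines controls Ridgeback.
Vantage holds 100% of Vireo, so Ines controls Vireo.
Vantage holds 74% of Caldera, so Ines controls Caldera.
Vireo and Caldera together hold 91% + 9% = 100% of Oakfield, so Ines controls Oakfield.
In Orbis, Ines's side holds only 30%, not > 50%.
So before the transaction, Ines does not control Orbis.
After the purchase, Ines's direct stake in Ridgeback rises to 40% + 49% = 89%, and Vantage's stake falls to 6%.
Vantage and Ines together hold 6% + 89% = 95% of Ridgeback, so Ines controls Ridgeback.
After the transaction, Ines's side holds 30% of Orbis, not > 50%, so Ines still does not control Orbis.
No new person acquires control, so the clause is not triggered.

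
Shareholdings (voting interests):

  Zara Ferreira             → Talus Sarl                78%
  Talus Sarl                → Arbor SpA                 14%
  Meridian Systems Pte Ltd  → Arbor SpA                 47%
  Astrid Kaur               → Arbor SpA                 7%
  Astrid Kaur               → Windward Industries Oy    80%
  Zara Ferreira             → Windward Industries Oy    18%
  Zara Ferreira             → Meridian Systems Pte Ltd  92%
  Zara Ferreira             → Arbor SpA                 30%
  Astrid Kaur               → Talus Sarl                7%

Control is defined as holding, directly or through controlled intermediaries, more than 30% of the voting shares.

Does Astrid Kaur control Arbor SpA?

No

Astrid holds 80% of Windward, so Astrid controls Windward.
In Arbor, Astrid's side holds only 7%, not > 30%.
So Astrid does not control Arbor.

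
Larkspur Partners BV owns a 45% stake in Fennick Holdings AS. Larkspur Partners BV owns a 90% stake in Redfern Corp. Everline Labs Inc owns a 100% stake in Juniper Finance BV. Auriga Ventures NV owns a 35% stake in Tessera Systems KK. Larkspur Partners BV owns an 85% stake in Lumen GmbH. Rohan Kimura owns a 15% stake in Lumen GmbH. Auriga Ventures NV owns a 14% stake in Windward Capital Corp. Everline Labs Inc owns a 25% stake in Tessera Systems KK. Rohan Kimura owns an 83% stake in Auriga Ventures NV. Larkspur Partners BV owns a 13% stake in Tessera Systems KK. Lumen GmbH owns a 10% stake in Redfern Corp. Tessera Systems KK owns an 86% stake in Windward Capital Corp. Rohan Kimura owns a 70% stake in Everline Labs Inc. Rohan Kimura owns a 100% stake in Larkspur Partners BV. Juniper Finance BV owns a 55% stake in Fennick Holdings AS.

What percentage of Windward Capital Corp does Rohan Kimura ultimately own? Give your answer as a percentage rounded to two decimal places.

Rohan reaches Windward along 4 paths.
Via Auriga: 83% × 14% = 11.62%.
Via Larkspur → Tessera: 100% × 13% × 86% = 11.18%.
Via Everline → Tessera: 70% × 25% × 86% = 15.05%.
Via Auriga → Tessera: 83% × 35% × 86% = 24.983%.
Total: 11.62% + 11.18% + 15.05% + 24.983% = 62.833%.
Rounded: 62.83%.

62.83%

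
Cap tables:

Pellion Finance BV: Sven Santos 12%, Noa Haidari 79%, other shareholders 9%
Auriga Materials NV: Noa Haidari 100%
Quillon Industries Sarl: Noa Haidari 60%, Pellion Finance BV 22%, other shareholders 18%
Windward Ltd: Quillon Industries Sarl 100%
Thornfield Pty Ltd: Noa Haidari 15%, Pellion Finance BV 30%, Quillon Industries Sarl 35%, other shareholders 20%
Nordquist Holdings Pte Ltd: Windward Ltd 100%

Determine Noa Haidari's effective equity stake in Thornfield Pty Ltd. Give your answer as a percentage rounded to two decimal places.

65.78%

Noa reaches Thornfield along 4 paths.
Direct stake: 15% = 15%.
Via Pellion: 79% × 30% = 23.7%.
Via Quillon: 60% × 35% = 21%.
Via Pellion → Quillon: 79% × 22% × 35% = 6.083%.
Total: 15% + 23.7% + 21% + 6.083% = 65.783%.
Rounded: 65.78%.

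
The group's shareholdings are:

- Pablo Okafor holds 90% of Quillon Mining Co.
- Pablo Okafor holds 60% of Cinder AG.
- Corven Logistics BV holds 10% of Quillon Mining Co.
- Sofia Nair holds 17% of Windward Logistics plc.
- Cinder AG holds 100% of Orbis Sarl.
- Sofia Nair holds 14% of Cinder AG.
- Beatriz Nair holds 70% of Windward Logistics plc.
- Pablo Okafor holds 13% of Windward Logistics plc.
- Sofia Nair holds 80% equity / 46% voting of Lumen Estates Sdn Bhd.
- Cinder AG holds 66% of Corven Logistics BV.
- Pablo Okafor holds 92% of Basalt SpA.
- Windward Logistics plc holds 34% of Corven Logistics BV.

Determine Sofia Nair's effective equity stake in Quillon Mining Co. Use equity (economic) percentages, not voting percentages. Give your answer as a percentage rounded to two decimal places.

1.50%

Sofia reaches Quillon along 2 paths.
Via Cinder → Corven: 14% × 66% × 10% = 0.924%.
Via Windward → Corven: 17% × 34% × 10% = 0.578%.
Total: 0.924% + 0.578% = 1.502%.
Rounded: 1.50%.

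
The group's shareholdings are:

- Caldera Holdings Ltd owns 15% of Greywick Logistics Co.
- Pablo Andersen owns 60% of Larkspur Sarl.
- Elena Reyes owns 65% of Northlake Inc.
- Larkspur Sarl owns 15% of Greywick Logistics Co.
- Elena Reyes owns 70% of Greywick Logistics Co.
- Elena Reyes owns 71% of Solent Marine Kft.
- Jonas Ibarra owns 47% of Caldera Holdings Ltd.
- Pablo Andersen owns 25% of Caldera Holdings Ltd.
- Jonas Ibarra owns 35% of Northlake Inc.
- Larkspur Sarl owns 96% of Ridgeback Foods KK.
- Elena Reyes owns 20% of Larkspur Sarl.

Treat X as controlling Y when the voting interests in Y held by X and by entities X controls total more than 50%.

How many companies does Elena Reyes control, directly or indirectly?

3

Elena holds 65% of Northlake, so Elena controls Northlake.
Elena holds 70% of Greywick, so Elena controls Greywick.
Elena holds 71% of Solent, so Elena controls Solent.
No other company's threshold is met.
Elena controls 3 companies.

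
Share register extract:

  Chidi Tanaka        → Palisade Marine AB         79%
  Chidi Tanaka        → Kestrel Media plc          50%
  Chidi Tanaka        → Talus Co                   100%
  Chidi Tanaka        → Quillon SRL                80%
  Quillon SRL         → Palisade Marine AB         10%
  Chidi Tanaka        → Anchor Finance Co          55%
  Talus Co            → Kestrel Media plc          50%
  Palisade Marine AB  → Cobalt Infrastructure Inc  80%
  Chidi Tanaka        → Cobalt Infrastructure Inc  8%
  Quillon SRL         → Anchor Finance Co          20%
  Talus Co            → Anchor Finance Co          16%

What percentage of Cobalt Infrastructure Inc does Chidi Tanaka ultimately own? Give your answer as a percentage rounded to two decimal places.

77.60%

Chidi reaches Cobalt along 3 paths.
Via Quillon → Palisade: 80% × 10% × 80% = 6.4%.
Via Palisade: 79% × 80% = 63.2%.
Direct stake: 8% = 8%.
Total: 6.4% + 63.2% + 8% = 77.6%.
Rounded: 77.60%.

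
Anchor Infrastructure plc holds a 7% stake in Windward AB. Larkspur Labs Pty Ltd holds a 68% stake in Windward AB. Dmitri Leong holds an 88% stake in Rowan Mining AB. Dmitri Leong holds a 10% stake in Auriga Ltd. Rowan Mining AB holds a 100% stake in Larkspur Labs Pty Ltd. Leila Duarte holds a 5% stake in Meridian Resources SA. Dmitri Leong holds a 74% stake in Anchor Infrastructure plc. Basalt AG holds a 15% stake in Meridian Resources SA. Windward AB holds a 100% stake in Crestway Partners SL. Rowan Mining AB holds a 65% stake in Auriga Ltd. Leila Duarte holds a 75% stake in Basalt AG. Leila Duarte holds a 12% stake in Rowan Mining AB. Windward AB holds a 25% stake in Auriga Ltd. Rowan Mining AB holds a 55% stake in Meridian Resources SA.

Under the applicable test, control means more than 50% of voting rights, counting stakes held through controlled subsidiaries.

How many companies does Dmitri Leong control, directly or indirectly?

7

Dmitri holds 88% of Rowan, so Dmitri controls Rowan.
Rowan holds 55% of Meridian, so Dmitri controls Meridian.
Rowan holds 100% of Larkspur, so Dmitri controls Larkspur.
Dmitri holds 74% of Anchor, so Dmitri controls Anchor.
Anchor and Larkspur together hold 7% + 68% = 75% of Windward, so Dmitri controls Windward.
Windward holds 100% of Crestway, so Dmitri controls Crestway.
Rowan and Dmitri and Windward together hold 65% + 10% + 25% = 100% of Auriga, so Dmitri controls Auriga.
No other company's threshold is met.
Dmitri controls 7 companies.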